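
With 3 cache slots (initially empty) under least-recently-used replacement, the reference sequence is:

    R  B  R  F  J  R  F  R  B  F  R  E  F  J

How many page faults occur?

R → fault, frames [R]
B → fault, frames [R, B]
R → hit
F → fault, frames [B, R, F]
J → fault, evict B, frames [R, F, J]
R → hit
F → hit
R → hit
B → fault, evict J, frames [F, R, B]
F → hit
R → hit
E → fault, evict B, frames [F, R, E]
F → hit
J → fault, evict R, frames [E, F, J]
Page faults: 7.

7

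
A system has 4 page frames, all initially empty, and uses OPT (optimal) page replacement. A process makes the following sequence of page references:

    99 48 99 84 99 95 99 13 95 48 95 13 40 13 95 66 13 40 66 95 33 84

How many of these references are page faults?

99: miss, frames [99]
48: miss, frames [99, 48]
99: hit
84: miss, frames [99, 48, 84]
99: hit
95: miss, frames [99, 48, 84, 95]
99: hit
13: miss, evict 99, frames [48, 84, 95, 13]
95: hit
48: hit
95: hit
13: hit
40: miss, evict 48, frames [84, 95, 13, 40]
13: hit
95: hit
66: miss, evict 84, frames [95, 13, 40, 66]
13: hit
40: hit
66: hit
95: hit
33: miss, evict 66, frames [95, 13, 40, 33]
84: miss, evict 33, frames [95, 13, 40, 84]
Page faults: 9.

9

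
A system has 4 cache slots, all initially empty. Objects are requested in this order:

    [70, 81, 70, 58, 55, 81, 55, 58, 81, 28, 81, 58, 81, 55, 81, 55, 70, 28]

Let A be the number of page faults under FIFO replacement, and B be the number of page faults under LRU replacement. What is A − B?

Under FIFO: F F . F F . . . . F . . . . . . F . → 6 faults.
Under LRU: F F . F F . . . . F . . . . . . F F → 7 faults.
A − B = 6 − 7 = -1.

-1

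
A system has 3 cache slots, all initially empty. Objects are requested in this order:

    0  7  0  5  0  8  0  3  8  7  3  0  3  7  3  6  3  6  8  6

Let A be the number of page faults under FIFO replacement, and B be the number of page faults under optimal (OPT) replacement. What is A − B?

Under FIFO: F F . F . F F F . F . . . . . F . . F . → 9 faults.
Under OPT: F F . F . F . F . . . F . . . F . . F . → 8 faults.
A − B = 9 − 8 = 1.

1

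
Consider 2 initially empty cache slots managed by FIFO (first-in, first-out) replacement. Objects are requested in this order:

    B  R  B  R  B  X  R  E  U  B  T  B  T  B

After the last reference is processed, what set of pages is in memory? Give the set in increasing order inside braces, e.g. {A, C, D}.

{B, T}

B -> miss, frames (B)
R -> miss, frames (B R)
B -> hit
R -> hit
B -> hit
X -> miss, evict B, frames (R X)
R -> hit
E -> miss, evict R, frames (X E)
U -> miss, evict X, frames (E U)
B -> miss, evict E, frames (U B)
T -> miss, evict U, frames (B T)
B -> hit
T -> hit
B -> hit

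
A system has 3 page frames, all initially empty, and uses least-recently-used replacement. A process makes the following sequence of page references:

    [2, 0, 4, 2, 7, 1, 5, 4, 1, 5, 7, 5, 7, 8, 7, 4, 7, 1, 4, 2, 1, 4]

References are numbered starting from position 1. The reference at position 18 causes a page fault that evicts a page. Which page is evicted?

8

pos 1: 2 → miss, frames {2}
pos 2: 0 → miss, frames {2,0}
pos 3: 4 → miss, frames {2,0,4}
pos 4: 2 → hit
pos 5: 7 → miss, evict 0, frames {4,2,7}
pos 6: 1 → miss, evict 4, frames {2,7,1}
pos 7: 5 → miss, evict 2, frames {7,1,5}
pos 8: 4 → miss, evict 7, frames {1,5,4}
pos 9: 1 → hit
pos 10: 5 → hit
pos 11: 7 → miss, evict 4, frames {1,5,7}
pos 12: 5 → hit
pos 13: 7 → hit
pos 14: 8 → miss, evict 1, frames {5,7,8}
pos 15: 7 → hit
pos 16: 4 → miss, evict 5, frames {8,7,4}
pos 17: 7 → hit
pos 18: 1 → miss, evict 8, frames {4,7,1}
At position 18, page 8 is evicted.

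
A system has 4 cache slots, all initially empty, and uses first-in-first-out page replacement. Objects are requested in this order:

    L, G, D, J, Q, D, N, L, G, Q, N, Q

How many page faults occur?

8

L → fault, frames [L]
G → fault, frames [L, G]
D → fault, frames [L, G, D]
J → fault, frames [L, G, D, J]
Q → fault, evict L, frames [G, D, J, Q]
D → hit
N → fault, evict G, frames [D, J, Q, N]
L → fault, evict D, frames [J, Q, N, L]
G → fault, evict J, frames [Q, N, L, G]
Q → hit
N → hit
Q → hit
Page faults: 8.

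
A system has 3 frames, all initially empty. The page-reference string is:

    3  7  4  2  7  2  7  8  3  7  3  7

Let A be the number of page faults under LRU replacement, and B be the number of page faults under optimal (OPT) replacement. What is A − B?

Under LRU: F F F F . . . F F . . . → 6 faults.
Under OPT: F F F F . . . F . . . . → 5 faults.
A − B = 6 − 5 = 1.

1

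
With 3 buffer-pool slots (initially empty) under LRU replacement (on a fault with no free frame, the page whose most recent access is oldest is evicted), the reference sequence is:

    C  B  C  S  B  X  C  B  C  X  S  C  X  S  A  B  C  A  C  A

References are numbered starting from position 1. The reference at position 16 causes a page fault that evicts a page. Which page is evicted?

pos 1: C -> fault, frames {C}
pos 2: B -> fault, frames {C,B}
pos 3: C -> hit
pos 4: S -> fault, frames {B,C,S}
pos 5: B -> hit
pos 6: X -> fault, evict C, frames {S,B,X}
pos 7: C -> fault, evict S, frames {B,X,C}
pos 8: B -> hit
pos 9: C -> hit
pos 10: X -> hit
pos 11: S -> fault, evict B, frames {C,X,S}
pos 12: C -> hit
pos 13: X -> hit
pos 14: S -> hit
pos 15: A -> fault, evict C, frames {X,S,A}
pos 16: B -> fault, evict X, frames {S,A,B}
At position 16, page X is evicted.

X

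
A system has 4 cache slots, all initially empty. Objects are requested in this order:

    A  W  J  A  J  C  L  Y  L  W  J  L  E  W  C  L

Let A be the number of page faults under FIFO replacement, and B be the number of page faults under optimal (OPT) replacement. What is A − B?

3

Under FIFO: F F F . . F F F . F F . F . F F → 11 faults.
Under OPT: F F F . . F F F . . . . F . F . → 8 faults.
A − B = 11 − 8 = 3.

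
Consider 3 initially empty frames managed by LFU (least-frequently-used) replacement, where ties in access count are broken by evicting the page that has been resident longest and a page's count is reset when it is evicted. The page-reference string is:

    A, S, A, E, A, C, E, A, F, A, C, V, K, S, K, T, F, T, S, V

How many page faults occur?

A -> fault, frames [A]
S -> fault, frames [A, S]
A -> hit
E -> fault, frames [A, S, E]
A -> hit
C -> fault, evict S, frames [A, E, C]
E -> hit
A -> hit
F -> fault, evict C, frames [A, E, F]
A -> hit
C -> fault, evict F, frames [A, E, C]
V -> fault, evict C, frames [A, E, V]
K -> fault, evict V, frames [A, E, K]
S -> fault, evict K, frames [A, E, S]
K -> fault, evict S, frames [A, E, K]
T -> fault, evict K, frames [A, E, T]
F -> fault, evict T, frames [A, E, F]
T -> fault, evict F, frames [A, E, T]
S -> fault, evict T, frames [A, E, S]
V -> fault, evict S, frames [A, E, V]
Page faults: 15.

15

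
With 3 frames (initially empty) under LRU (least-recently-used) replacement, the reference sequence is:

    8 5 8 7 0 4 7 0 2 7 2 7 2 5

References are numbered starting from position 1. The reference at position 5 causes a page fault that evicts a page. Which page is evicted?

5

pos 1: 8 -> fault, frames {8}
pos 2: 5 -> fault, frames {8,5}
pos 3: 8 -> hit
pos 4: 7 -> fault, frames {5,8,7}
pos 5: 0 -> fault, evict 5, frames {8,7,0}
At position 5, page 5 is evicted.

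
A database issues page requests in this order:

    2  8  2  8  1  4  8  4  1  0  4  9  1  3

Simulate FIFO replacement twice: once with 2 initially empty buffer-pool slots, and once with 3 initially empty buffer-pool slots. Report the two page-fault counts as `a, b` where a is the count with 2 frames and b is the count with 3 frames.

2 frames: F F . . F F F . F F F F F F → 11 faults.
3 frames: F F . . F F . . . F . F F F → 8 faults.
8 < 11: adding a frame reduced faults, as is typical.

11, 8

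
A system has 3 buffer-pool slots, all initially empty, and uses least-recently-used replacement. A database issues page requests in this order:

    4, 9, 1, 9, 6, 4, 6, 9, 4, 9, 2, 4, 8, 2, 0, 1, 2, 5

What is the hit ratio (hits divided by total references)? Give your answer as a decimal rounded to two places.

4: miss, frames [4]
9: miss, frames [4, 9]
1: miss, frames [4, 9, 1]
9: hit
6: miss, evict 4, frames [1, 9, 6]
4: miss, evict 1, frames [9, 6, 4]
6: hit
9: hit
4: hit
9: hit
2: miss, evict 6, frames [4, 9, 2]
4: hit
8: miss, evict 9, frames [2, 4, 8]
2: hit
0: miss, evict 4, frames [8, 2, 0]
1: miss, evict 8, frames [2, 0, 1]
2: hit
5: miss, evict 0, frames [1, 2, 5]
Hits: 8 of 18 references → 8/18 = 0.4444.

0.44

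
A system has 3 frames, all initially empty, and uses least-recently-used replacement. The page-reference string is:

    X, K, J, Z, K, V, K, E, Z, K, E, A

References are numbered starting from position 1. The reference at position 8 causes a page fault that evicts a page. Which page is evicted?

pos 1: X: fault, frames (X)
pos 2: K: fault, frames (X K)
pos 3: J: fault, frames (X K J)
pos 4: Z: fault, evict X, frames (K J Z)
pos 5: K: hit
pos 6: V: fault, evict J, frames (Z K V)
pos 7: K: hit
pos 8: E: fault, evict Z, frames (V K E)
At position 8, page Z is evicted.

Z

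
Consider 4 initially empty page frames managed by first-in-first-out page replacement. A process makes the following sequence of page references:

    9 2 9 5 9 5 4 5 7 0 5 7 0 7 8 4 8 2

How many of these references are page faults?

8

9 -> miss, frames {9}
2 -> miss, frames {9,2}
9 -> hit
5 -> miss, frames {9,2,5}
9 -> hit
5 -> hit
4 -> miss, frames {9,2,5,4}
5 -> hit
7 -> miss, evict 9, frames {2,5,4,7}
0 -> miss, evict 2, frames {5,4,7,0}
5 -> hit
7 -> hit
0 -> hit
7 -> hit
8 -> miss, evict 5, frames {4,7,0,8}
4 -> hit
8 -> hit
2 -> miss, evict 4, frames {7,0,8,2}
Page faults: 8.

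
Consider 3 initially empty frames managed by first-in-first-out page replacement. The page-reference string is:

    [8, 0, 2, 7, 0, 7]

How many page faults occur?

4

8: miss, frames {8}
0: miss, frames {8,0}
2: miss, frames {8,0,2}
7: miss, evict 8, frames {0,2,7}
0: hit
7: hit
Page faults: 4.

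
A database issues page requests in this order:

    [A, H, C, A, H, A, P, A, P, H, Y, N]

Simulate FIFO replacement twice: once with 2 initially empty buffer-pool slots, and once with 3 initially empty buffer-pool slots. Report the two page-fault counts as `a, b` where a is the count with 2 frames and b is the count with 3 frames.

10, 8

2 frames: F F F F F . F F . F F F → 10 faults.
3 frames: F F F . . . F F . F F F → 8 faults.
8 < 10: adding a frame reduced faults, as is typical.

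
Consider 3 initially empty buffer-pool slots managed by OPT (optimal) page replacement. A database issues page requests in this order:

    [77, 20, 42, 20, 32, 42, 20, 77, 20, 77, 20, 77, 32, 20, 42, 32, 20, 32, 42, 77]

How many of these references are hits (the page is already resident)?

77 → miss, frames (77)
20 → miss, frames (77 20)
42 → miss, frames (77 20 42)
20 → hit
32 → miss, evict 77, frames (20 42 32)
42 → hit
20 → hit
77 → miss, evict 42, frames (20 32 77)
20 → hit
77 → hit
20 → hit
77 → hit
32 → hit
20 → hit
42 → miss, evict 77, frames (20 32 42)
32 → hit
20 → hit
32 → hit
42 → hit
77 → miss, evict 42, frames (20 32 77)
Hits: 13.

13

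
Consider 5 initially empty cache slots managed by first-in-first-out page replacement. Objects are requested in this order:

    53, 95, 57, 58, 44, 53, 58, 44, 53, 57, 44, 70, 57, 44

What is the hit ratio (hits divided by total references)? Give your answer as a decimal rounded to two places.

53 -> fault, frames [53]
95 -> fault, frames [53, 95]
57 -> fault, frames [53, 95, 57]
58 -> fault, frames [53, 95, 57, 58]
44 -> fault, frames [53, 95, 57, 58, 44]
53 -> hit
58 -> hit
44 -> hit
53 -> hit
57 -> hit
44 -> hit
70 -> fault, evict 53, frames [95, 57, 58, 44, 70]
57 -> hit
44 -> hit
Hits: 8 of 14 references → 8/14 = 0.5714.

0.57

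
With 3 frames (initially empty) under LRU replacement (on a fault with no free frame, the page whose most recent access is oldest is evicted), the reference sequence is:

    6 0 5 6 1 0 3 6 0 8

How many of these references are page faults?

8

6 → fault, frames [6]
0 → fault, frames [6, 0]
5 → fault, frames [6, 0, 5]
6 → hit
1 → fault, evict 0, frames [5, 6, 1]
0 → fault, evict 5, frames [6, 1, 0]
3 → fault, evict 6, frames [1, 0, 3]
6 → fault, evict 1, frames [0, 3, 6]
0 → hit
8 → fault, evict 3, frames [6, 0, 8]
Page faults: 8.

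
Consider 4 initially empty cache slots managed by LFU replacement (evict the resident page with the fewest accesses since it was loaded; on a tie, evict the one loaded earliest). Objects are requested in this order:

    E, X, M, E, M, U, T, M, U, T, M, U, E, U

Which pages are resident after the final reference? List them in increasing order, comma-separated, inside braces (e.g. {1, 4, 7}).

{E, M, T, U}

E → fault, frames [E]
X → fault, frames [E, X]
M → fault, frames [E, X, M]
E → hit
M → hit
U → fault, frames [E, X, M, U]
T → fault, evict X, frames [E, M, U, T]
M → hit
U → hit
T → hit
M → hit
U → hit
E → hit
U → hit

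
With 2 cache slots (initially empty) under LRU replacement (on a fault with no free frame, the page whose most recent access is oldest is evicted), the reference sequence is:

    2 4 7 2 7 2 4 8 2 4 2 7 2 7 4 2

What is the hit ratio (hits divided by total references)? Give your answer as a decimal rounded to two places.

0.31

2 → miss, frames (2)
4 → miss, frames (2 4)
7 → miss, evict 2, frames (4 7)
2 → miss, evict 4, frames (7 2)
7 → hit
2 → hit
4 → miss, evict 7, frames (2 4)
8 → miss, evict 2, frames (4 8)
2 → miss, evict 4, frames (8 2)
4 → miss, evict 8, frames (2 4)
2 → hit
7 → miss, evict 4, frames (2 7)
2 → hit
7 → hit
4 → miss, evict 2, frames (7 4)
2 → miss, evict 7, frames (4 2)
Hits: 5 of 16 references → 5/16 = 0.3125.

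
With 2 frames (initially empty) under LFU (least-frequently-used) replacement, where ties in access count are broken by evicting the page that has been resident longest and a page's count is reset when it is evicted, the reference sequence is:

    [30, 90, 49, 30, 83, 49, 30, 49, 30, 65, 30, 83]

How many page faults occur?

30 → fault, frames {30}
90 → fault, frames {30,90}
49 → fault, evict 30, frames {90,49}
30 → fault, evict 90, frames {49,30}
83 → fault, evict 49, frames {30,83}
49 → fault, evict 30, frames {83,49}
30 → fault, evict 83, frames {49,30}
49 → hit
30 → hit
65 → fault, evict 49, frames {30,65}
30 → hit
83 → fault, evict 65, frames {30,83}
Page faults: 9.

9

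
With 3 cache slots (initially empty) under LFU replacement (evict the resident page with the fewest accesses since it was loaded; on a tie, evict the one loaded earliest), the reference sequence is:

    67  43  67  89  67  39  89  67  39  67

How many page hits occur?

67 → miss, frames [67]
43 → miss, frames [67, 43]
67 → hit
89 → miss, frames [67, 43, 89]
67 → hit
39 → miss, evict 43, frames [67, 89, 39]
89 → hit
67 → hit
39 → hit
67 → hit
Hits: 6.

6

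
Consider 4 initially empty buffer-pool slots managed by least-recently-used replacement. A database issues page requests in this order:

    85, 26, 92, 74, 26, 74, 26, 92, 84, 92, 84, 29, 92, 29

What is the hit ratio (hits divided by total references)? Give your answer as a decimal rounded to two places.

0.57

85 -> miss, frames (85)
26 -> miss, frames (85 26)
92 -> miss, frames (85 26 92)
74 -> miss, frames (85 26 92 74)
26 -> hit
74 -> hit
26 -> hit
92 -> hit
84 -> miss, evict 85, frames (74 26 92 84)
92 -> hit
84 -> hit
29 -> miss, evict 74, frames (26 92 84 29)
92 -> hit
29 -> hit
Hits: 8 of 14 references → 8/14 = 0.5714.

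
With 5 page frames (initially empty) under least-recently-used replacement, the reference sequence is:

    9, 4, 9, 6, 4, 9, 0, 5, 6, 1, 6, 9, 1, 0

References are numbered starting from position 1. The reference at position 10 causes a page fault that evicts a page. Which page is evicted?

4

pos 1: 9 -> fault, frames [9]
pos 2: 4 -> fault, frames [9, 4]
pos 3: 9 -> hit
pos 4: 6 -> fault, frames [4, 9, 6]
pos 5: 4 -> hit
pos 6: 9 -> hit
pos 7: 0 -> fault, frames [6, 4, 9, 0]
pos 8: 5 -> fault, frames [6, 4, 9, 0, 5]
pos 9: 6 -> hit
pos 10: 1 -> fault, evict 4, frames [9, 0, 5, 6, 1]
At position 10, page 4 is evicted.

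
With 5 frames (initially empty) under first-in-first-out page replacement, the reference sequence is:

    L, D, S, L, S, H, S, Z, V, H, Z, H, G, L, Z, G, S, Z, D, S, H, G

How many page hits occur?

L -> miss, frames (L)
D -> miss, frames (L D)
S -> miss, frames (L D S)
L -> hit
S -> hit
H -> miss, frames (L D S H)
S -> hit
Z -> miss, frames (L D S H Z)
V -> miss, evict L, frames (D S H Z V)
H -> hit
Z -> hit
H -> hit
G -> miss, evict D, frames (S H Z V G)
L -> miss, evict S, frames (H Z V G L)
Z -> hit
G -> hit
S -> miss, evict H, frames (Z V G L S)
Z -> hit
D -> miss, evict Z, frames (V G L S D)
S -> hit
H -> miss, evict V, frames (G L S D H)
G -> hit
Hits: 11.

11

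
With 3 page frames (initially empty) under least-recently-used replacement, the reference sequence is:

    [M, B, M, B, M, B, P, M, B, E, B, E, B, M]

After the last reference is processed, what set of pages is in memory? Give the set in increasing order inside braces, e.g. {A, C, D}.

{B, E, M}

M -> fault, frames {M}
B -> fault, frames {M,B}
M -> hit
B -> hit
M -> hit
B -> hit
P -> fault, frames {M,B,P}
M -> hit
B -> hit
E -> fault, evict P, frames {M,B,E}
B -> hit
E -> hit
B -> hit
M -> hit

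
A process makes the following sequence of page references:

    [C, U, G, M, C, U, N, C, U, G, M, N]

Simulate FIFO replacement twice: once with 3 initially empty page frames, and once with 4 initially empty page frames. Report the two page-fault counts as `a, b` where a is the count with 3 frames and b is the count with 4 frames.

9, 10

3 frames: F F F F F F F . . F F . → 9 faults.
4 frames: F F F F . . F F F F F F → 10 faults.
10 > 9: adding a frame increased faults — Belady's anomaly.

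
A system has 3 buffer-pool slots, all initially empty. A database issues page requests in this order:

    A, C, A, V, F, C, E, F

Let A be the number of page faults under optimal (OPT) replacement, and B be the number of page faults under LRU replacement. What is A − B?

Under OPT: F F . F F . F . → 5 faults.
Under LRU: F F . F F F F . → 6 faults.
A − B = 5 − 6 = -1.

-1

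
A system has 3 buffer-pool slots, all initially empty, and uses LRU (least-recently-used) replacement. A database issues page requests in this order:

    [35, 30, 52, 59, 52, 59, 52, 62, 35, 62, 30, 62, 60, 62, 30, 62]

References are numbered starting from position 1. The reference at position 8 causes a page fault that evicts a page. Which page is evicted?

30

pos 1: 35 → fault, frames {35}
pos 2: 30 → fault, frames {35,30}
pos 3: 52 → fault, frames {35,30,52}
pos 4: 59 → fault, evict 35, frames {30,52,59}
pos 5: 52 → hit
pos 6: 59 → hit
pos 7: 52 → hit
pos 8: 62 → fault, evict 30, frames {59,52,62}
At position 8, page 30 is evicted.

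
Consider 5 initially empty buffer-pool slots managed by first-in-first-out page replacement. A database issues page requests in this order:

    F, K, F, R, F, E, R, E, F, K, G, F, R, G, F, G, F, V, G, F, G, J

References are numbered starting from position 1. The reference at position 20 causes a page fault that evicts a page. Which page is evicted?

pos 1: F -> fault, frames [F]
pos 2: K -> fault, frames [F, K]
pos 3: F -> hit
pos 4: R -> fault, frames [F, K, R]
pos 5: F -> hit
pos 6: E -> fault, frames [F, K, R, E]
pos 7: R -> hit
pos 8: E -> hit
pos 9: F -> hit
pos 10: K -> hit
pos 11: G -> fault, frames [F, K, R, E, G]
pos 12: F -> hit
pos 13: R -> hit
pos 14: G -> hit
pos 15: F -> hit
pos 16: G -> hit
pos 17: F -> hit
pos 18: V -> fault, evict F, frames [K, R, E, G, V]
pos 19: G -> hit
pos 20: F -> fault, evict K, frames [R, E, G, V, F]
At position 20, page K is evicted.

K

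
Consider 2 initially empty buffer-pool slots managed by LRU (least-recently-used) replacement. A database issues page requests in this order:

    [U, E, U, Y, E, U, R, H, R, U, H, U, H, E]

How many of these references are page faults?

10

U: fault, frames [U]
E: fault, frames [U, E]
U: hit
Y: fault, evict E, frames [U, Y]
E: fault, evict U, frames [Y, E]
U: fault, evict Y, frames [E, U]
R: fault, evict E, frames [U, R]
H: fault, evict U, frames [R, H]
R: hit
U: fault, evict H, frames [R, U]
H: fault, evict R, frames [U, H]
U: hit
H: hit
E: fault, evict U, frames [H, E]
Page faults: 10.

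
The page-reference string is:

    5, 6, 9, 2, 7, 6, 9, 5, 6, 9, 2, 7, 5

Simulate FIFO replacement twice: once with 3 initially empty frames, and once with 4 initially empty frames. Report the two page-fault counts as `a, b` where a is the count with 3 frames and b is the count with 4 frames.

3 frames: F F F F F F F F . . F F . → 10 faults.
4 frames: F F F F F . . F F F F F F → 11 faults.
11 > 10: adding a frame increased faults — Belady's anomaly.

10, 11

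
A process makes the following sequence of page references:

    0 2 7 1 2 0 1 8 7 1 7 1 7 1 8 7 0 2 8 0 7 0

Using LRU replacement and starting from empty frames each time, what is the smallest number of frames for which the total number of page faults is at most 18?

f=1: 22 faults
f=2: 17 faults
f=3: 11 faults
f=4: 7 faults
f=5: 5 faults
Smallest f with faults ≤ 18 is 2.

2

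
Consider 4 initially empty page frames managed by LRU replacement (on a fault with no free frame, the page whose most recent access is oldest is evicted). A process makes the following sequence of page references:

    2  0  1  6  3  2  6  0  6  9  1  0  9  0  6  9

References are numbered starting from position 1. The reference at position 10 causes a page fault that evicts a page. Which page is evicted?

pos 1: 2: miss, frames (2)
pos 2: 0: miss, frames (2 0)
pos 3: 1: miss, frames (2 0 1)
pos 4: 6: miss, frames (2 0 1 6)
pos 5: 3: miss, evict 2, frames (0 1 6 3)
pos 6: 2: miss, evict 0, frames (1 6 3 2)
pos 7: 6: hit
pos 8: 0: miss, evict 1, frames (3 2 6 0)
pos 9: 6: hit
pos 10: 9: miss, evict 3, frames (2 0 6 9)
At position 10, page 3 is evicted.

3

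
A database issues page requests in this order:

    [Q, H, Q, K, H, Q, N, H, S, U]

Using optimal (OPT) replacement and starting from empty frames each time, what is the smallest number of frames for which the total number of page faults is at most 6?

f=1: 10 faults
f=2: 7 faults
f=3: 6 faults
f=4: 6 faults
f=5: 6 faults
f=6: 6 faults
Smallest f with faults ≤ 6 is 3.

3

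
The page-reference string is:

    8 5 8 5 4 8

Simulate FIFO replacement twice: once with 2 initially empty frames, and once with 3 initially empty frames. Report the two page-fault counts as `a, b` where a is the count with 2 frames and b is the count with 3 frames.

4, 3

2 frames: F F . . F F → 4 faults.
3 frames: F F . . F . → 3 faults.
3 < 4: adding a frame reduced faults, as is typical.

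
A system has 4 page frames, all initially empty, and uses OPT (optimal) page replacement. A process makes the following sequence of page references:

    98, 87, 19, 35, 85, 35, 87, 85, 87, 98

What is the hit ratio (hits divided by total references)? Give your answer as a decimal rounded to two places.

98 -> miss, frames {98}
87 -> miss, frames {98,87}
19 -> miss, frames {98,87,19}
35 -> miss, frames {98,87,19,35}
85 -> miss, evict 19, frames {98,87,35,85}
35 -> hit
87 -> hit
85 -> hit
87 -> hit
98 -> hit
Hits: 5 of 10 references → 5/10 = 0.5000.

0.50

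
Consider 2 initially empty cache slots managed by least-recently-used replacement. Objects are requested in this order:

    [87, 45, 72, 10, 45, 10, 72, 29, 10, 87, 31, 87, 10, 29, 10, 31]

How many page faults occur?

13

87 -> miss, frames (87)
45 -> miss, frames (87 45)
72 -> miss, evict 87, frames (45 72)
10 -> miss, evict 45, frames (72 10)
45 -> miss, evict 72, frames (10 45)
10 -> hit
72 -> miss, evict 45, frames (10 72)
29 -> miss, evict 10, frames (72 29)
10 -> miss, evict 72, frames (29 10)
87 -> miss, evict 29, frames (10 87)
31 -> miss, evict 10, frames (87 31)
87 -> hit
10 -> miss, evict 31, frames (87 10)
29 -> miss, evict 87, frames (10 29)
10 -> hit
31 -> miss, evict 29, frames (10 31)
Page faults: 13.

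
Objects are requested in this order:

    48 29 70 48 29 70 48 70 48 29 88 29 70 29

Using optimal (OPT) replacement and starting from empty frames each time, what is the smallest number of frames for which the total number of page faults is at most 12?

2

f=1: 14 faults
f=2: 8 faults
f=3: 4 faults
f=4: 4 faults
Smallest f with faults ≤ 12 is 2.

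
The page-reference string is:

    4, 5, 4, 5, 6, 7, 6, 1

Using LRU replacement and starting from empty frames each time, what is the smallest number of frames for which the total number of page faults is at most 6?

f=1: 8 faults
f=2: 5 faults
f=3: 5 faults
f=4: 5 faults
f=5: 5 faults
Smallest f with faults ≤ 6 is 2.

2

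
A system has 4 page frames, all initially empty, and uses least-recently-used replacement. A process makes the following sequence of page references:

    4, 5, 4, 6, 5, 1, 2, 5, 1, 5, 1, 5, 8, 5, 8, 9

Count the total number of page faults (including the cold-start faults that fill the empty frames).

7

4: miss, frames [4]
5: miss, frames [4, 5]
4: hit
6: miss, frames [5, 4, 6]
5: hit
1: miss, frames [4, 6, 5, 1]
2: miss, evict 4, frames [6, 5, 1, 2]
5: hit
1: hit
5: hit
1: hit
5: hit
8: miss, evict 6, frames [2, 1, 5, 8]
5: hit
8: hit
9: miss, evict 2, frames [1, 5, 8, 9]
Page faults: 7.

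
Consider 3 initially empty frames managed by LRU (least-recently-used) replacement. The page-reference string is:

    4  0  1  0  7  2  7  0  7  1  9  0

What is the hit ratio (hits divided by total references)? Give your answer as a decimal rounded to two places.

0.33

4 -> fault, frames [4]
0 -> fault, frames [4, 0]
1 -> fault, frames [4, 0, 1]
0 -> hit
7 -> fault, evict 4, frames [1, 0, 7]
2 -> fault, evict 1, frames [0, 7, 2]
7 -> hit
0 -> hit
7 -> hit
1 -> fault, evict 2, frames [0, 7, 1]
9 -> fault, evict 0, frames [7, 1, 9]
0 -> fault, evict 7, frames [1, 9, 0]
Hits: 4 of 12 references → 4/12 = 0.3333.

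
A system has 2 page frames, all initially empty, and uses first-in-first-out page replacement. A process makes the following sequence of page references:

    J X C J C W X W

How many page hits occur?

2

J → miss, frames (J)
X → miss, frames (J X)
C → miss, evict J, frames (X C)
J → miss, evict X, frames (C J)
C → hit
W → miss, evict C, frames (J W)
X → miss, evict J, frames (W X)
W → hit
Hits: 2.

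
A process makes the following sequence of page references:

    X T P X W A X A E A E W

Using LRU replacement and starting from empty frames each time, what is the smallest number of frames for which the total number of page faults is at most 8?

f=1: 12 faults
f=2: 9 faults
f=3: 7 faults
f=4: 6 faults
f=5: 6 faults
f=6: 6 faults
Smallest f with faults ≤ 8 is 3.

3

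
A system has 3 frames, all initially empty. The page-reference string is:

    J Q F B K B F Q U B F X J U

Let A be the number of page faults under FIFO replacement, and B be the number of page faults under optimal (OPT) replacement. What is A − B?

3

Under FIFO: F F F F F . . F F F F F F F → 12 faults.
Under OPT: F F F F F . . F F . . F F . → 9 faults.
A − B = 12 − 9 = 3.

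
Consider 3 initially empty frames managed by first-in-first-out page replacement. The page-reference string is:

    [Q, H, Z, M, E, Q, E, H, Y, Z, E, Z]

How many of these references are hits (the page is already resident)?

Q → miss, frames [Q]
H → miss, frames [Q, H]
Z → miss, frames [Q, H, Z]
M → miss, evict Q, frames [H, Z, M]
E → miss, evict H, frames [Z, M, E]
Q → miss, evict Z, frames [M, E, Q]
E → hit
H → miss, evict M, frames [E, Q, H]
Y → miss, evict E, frames [Q, H, Y]
Z → miss, evict Q, frames [H, Y, Z]
E → miss, evict H, frames [Y, Z, E]
Z → hit
Hits: 2.

2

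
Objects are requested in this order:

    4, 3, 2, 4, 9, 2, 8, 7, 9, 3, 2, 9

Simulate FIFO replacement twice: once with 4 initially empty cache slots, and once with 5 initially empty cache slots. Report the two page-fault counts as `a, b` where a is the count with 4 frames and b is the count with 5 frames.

4 frames: F F F . F . F F . F F F → 9 faults.
5 frames: F F F . F . F F . . . . → 6 faults.
6 < 9: adding a frame reduced faults, as is typical.

9, 6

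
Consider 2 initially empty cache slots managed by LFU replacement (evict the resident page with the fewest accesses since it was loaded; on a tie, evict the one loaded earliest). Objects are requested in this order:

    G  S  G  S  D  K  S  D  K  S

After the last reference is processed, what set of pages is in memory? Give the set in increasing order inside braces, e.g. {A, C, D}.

G -> miss, frames [G]
S -> miss, frames [G, S]
G -> hit
S -> hit
D -> miss, evict G, frames [S, D]
K -> miss, evict D, frames [S, K]
S -> hit
D -> miss, evict K, frames [S, D]
K -> miss, evict D, frames [S, K]
S -> hit

{K, S}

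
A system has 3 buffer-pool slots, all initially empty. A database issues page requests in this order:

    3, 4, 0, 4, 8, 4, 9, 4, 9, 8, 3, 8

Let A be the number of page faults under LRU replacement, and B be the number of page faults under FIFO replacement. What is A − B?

-2

Under LRU: F F F . F . F . . . F . → 6 faults.
Under FIFO: F F F . F . F F . . F F → 8 faults.
A − B = 6 − 8 = -2.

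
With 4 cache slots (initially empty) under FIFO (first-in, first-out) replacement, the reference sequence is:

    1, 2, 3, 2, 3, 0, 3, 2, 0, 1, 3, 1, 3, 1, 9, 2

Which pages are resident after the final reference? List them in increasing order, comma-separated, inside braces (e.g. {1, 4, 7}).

{0, 2, 3, 9}

1 -> miss, frames [1]
2 -> miss, frames [1, 2]
3 -> miss, frames [1, 2, 3]
2 -> hit
3 -> hit
0 -> miss, frames [1, 2, 3, 0]
3 -> hit
2 -> hit
0 -> hit
1 -> hit
3 -> hit
1 -> hit
3 -> hit
1 -> hit
9 -> miss, evict 1, frames [2, 3, 0, 9]
2 -> hit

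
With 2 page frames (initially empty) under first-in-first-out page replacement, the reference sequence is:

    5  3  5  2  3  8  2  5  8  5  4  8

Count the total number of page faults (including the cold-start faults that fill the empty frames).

7

5 -> miss, frames (5)
3 -> miss, frames (5 3)
5 -> hit
2 -> miss, evict 5, frames (3 2)
3 -> hit
8 -> miss, evict 3, frames (2 8)
2 -> hit
5 -> miss, evict 2, frames (8 5)
8 -> hit
5 -> hit
4 -> miss, evict 8, frames (5 4)
8 -> miss, evict 5, frames (4 8)
Page faults: 7.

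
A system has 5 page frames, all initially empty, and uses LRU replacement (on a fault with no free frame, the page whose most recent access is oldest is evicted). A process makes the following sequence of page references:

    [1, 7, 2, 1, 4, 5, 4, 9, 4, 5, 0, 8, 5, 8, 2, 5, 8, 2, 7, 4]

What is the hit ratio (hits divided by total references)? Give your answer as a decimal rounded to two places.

1: miss, frames (1)
7: miss, frames (1 7)
2: miss, frames (1 7 2)
1: hit
4: miss, frames (7 2 1 4)
5: miss, frames (7 2 1 4 5)
4: hit
9: miss, evict 7, frames (2 1 5 4 9)
4: hit
5: hit
0: miss, evict 2, frames (1 9 4 5 0)
8: miss, evict 1, frames (9 4 5 0 8)
5: hit
8: hit
2: miss, evict 9, frames (4 0 5 8 2)
5: hit
8: hit
2: hit
7: miss, evict 4, frames (0 5 8 2 7)
4: miss, evict 0, frames (5 8 2 7 4)
Hits: 9 of 20 references → 9/20 = 0.4500.

0.45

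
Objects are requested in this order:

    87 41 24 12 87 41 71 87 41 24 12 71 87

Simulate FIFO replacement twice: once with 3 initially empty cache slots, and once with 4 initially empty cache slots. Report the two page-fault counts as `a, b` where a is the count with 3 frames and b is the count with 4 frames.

3 frames: F F F F F F F . . F F . F → 10 faults.
4 frames: F F F F . . F F F F F F F → 11 faults.
11 > 10: adding a frame increased faults — Belady's anomaly.

10, 11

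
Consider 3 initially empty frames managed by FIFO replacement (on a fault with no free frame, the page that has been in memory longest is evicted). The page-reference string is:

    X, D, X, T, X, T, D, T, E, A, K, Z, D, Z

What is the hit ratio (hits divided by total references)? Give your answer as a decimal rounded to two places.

0.43

X → fault, frames [X]
D → fault, frames [X, D]
X → hit
T → fault, frames [X, D, T]
X → hit
T → hit
D → hit
T → hit
E → fault, evict X, frames [D, T, E]
A → fault, evict D, frames [T, E, A]
K → fault, evict T, frames [E, A, K]
Z → fault, evict E, frames [A, K, Z]
D → fault, evict A, frames [K, Z, D]
Z → hit
Hits: 6 of 14 references → 6/14 = 0.4286.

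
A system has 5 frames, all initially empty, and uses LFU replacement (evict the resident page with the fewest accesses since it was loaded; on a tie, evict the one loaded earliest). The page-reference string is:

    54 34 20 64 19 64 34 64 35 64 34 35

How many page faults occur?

6

54: miss, frames (54)
34: miss, frames (54 34)
20: miss, frames (54 34 20)
64: miss, frames (54 34 20 64)
19: miss, frames (54 34 20 64 19)
64: hit
34: hit
64: hit
35: miss, evict 54, frames (34 20 64 19 35)
64: hit
34: hit
35: hit
Page faults: 6.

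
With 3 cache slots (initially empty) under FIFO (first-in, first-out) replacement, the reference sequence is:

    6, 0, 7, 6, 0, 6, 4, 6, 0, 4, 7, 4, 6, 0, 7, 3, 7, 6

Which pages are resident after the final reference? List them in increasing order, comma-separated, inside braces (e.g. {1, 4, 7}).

6: miss, frames (6)
0: miss, frames (6 0)
7: miss, frames (6 0 7)
6: hit
0: hit
6: hit
4: miss, evict 6, frames (0 7 4)
6: miss, evict 0, frames (7 4 6)
0: miss, evict 7, frames (4 6 0)
4: hit
7: miss, evict 4, frames (6 0 7)
4: miss, evict 6, frames (0 7 4)
6: miss, evict 0, frames (7 4 6)
0: miss, evict 7, frames (4 6 0)
7: miss, evict 4, frames (6 0 7)
3: miss, evict 6, frames (0 7 3)
7: hit
6: miss, evict 0, frames (7 3 6)

{3, 6, 7}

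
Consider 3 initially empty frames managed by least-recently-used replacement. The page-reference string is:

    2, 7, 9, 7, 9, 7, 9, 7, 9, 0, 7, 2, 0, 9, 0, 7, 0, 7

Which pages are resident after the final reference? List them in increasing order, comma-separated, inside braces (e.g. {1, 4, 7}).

{0, 7, 9}

2 -> fault, frames [2]
7 -> fault, frames [2, 7]
9 -> fault, frames [2, 7, 9]
7 -> hit
9 -> hit
7 -> hit
9 -> hit
7 -> hit
9 -> hit
0 -> fault, evict 2, frames [7, 9, 0]
7 -> hit
2 -> fault, evict 9, frames [0, 7, 2]
0 -> hit
9 -> fault, evict 7, frames [2, 0, 9]
0 -> hit
7 -> fault, evict 2, frames [9, 0, 7]
0 -> hit
7 -> hit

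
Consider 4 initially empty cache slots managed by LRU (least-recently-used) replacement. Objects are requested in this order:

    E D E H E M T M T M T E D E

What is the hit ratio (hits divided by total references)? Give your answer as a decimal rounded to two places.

0.57

E → miss, frames [E]
D → miss, frames [E, D]
E → hit
H → miss, frames [D, E, H]
E → hit
M → miss, frames [D, H, E, M]
T → miss, evict D, frames [H, E, M, T]
M → hit
T → hit
M → hit
T → hit
E → hit
D → miss, evict H, frames [M, T, E, D]
E → hit
Hits: 8 of 14 references → 8/14 = 0.5714.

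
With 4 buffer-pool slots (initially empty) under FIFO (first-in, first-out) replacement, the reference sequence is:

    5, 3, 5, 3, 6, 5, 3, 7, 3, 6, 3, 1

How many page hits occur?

7

5 -> fault, frames (5)
3 -> fault, frames (5 3)
5 -> hit
3 -> hit
6 -> fault, frames (5 3 6)
5 -> hit
3 -> hit
7 -> fault, frames (5 3 6 7)
3 -> hit
6 -> hit
3 -> hit
1 -> fault, evict 5, frames (3 6 7 1)
Hits: 7.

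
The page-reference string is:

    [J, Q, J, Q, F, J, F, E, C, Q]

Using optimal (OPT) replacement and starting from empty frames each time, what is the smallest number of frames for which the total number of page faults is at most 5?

3

f=1: 10 faults
f=2: 6 faults
f=3: 5 faults
f=4: 5 faults
f=5: 5 faults
Smallest f with faults ≤ 5 is 3.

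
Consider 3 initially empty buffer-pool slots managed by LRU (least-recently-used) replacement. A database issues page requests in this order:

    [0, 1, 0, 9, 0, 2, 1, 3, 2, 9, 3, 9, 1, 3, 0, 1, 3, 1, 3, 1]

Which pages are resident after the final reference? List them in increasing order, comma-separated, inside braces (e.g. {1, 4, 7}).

0: miss, frames {0}
1: miss, frames {0,1}
0: hit
9: miss, frames {1,0,9}
0: hit
2: miss, evict 1, frames {9,0,2}
1: miss, evict 9, frames {0,2,1}
3: miss, evict 0, frames {2,1,3}
2: hit
9: miss, evict 1, frames {3,2,9}
3: hit
9: hit
1: miss, evict 2, frames {3,9,1}
3: hit
0: miss, evict 9, frames {1,3,0}
1: hit
3: hit
1: hit
3: hit
1: hit

{0, 1, 3}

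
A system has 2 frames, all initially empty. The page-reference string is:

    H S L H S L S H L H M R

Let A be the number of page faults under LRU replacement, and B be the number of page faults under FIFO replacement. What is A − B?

Under LRU: F F F F F F . F F . F F → 10 faults.
Under FIFO: F F F F F F . F . . F F → 9 faults.
A − B = 10 − 9 = 1.

1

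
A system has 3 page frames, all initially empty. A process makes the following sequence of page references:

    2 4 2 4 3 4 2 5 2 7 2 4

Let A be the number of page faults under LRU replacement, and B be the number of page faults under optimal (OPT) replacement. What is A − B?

Under LRU: F F . . F . . F . F . F → 6 faults.
Under OPT: F F . . F . . F . F . . → 5 faults.
A − B = 6 − 5 = 1.

1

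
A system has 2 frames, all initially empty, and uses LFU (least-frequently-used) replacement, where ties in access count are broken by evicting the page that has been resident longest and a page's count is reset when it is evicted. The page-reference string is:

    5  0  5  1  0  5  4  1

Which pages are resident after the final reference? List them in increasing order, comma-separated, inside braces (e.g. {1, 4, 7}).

{1, 5}

5: miss, frames [5]
0: miss, frames [5, 0]
5: hit
1: miss, evict 0, frames [5, 1]
0: miss, evict 1, frames [5, 0]
5: hit
4: miss, evict 0, frames [5, 4]
1: miss, evict 4, frames [5, 1]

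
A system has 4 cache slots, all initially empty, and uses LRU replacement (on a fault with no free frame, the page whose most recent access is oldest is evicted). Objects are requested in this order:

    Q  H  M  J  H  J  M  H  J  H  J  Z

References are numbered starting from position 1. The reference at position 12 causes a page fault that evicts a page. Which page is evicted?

pos 1: Q → miss, frames {Q}
pos 2: H → miss, frames {Q,H}
pos 3: M → miss, frames {Q,H,M}
pos 4: J → miss, frames {Q,H,M,J}
pos 5: H → hit
pos 6: J → hit
pos 7: M → hit
pos 8: H → hit
pos 9: J → hit
pos 10: H → hit
pos 11: J → hit
pos 12: Z → miss, evict Q, frames {M,H,J,Z}
At position 12, page Q is evicted.

Q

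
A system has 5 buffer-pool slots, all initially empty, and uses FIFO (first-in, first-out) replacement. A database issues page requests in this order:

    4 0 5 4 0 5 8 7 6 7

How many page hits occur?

4

4 -> fault, frames [4]
0 -> fault, frames [4, 0]
5 -> fault, frames [4, 0, 5]
4 -> hit
0 -> hit
5 -> hit
8 -> fault, frames [4, 0, 5, 8]
7 -> fault, frames [4, 0, 5, 8, 7]
6 -> fault, evict 4, frames [0, 5, 8, 7, 6]
7 -> hit
Hits: 4.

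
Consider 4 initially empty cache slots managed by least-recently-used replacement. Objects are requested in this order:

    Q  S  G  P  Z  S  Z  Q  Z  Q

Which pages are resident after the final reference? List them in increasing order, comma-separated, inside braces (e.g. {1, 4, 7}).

Q: fault, frames (Q)
S: fault, frames (Q S)
G: fault, frames (Q S G)
P: fault, frames (Q S G P)
Z: fault, evict Q, frames (S G P Z)
S: hit
Z: hit
Q: fault, evict G, frames (P S Z Q)
Z: hit
Q: hit

{P, Q, S, Z}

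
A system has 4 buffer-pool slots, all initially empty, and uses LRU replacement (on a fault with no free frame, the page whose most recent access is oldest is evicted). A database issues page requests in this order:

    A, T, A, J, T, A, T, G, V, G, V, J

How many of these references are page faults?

A -> miss, frames {A}
T -> miss, frames {A,T}
A -> hit
J -> miss, frames {T,A,J}
T -> hit
A -> hit
T -> hit
G -> miss, frames {J,A,T,G}
V -> miss, evict J, frames {A,T,G,V}
G -> hit
V -> hit
J -> miss, evict A, frames {T,G,V,J}
Page faults: 6.

6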